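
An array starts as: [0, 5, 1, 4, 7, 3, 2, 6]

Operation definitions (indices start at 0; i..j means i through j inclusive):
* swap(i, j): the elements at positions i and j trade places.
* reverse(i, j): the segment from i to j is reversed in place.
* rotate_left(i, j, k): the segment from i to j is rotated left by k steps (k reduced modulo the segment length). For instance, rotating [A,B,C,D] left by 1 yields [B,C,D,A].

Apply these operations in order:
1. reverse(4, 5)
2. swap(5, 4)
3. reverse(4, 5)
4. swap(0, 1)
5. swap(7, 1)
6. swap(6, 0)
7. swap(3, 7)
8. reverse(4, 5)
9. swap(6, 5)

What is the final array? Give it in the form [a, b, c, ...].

Answer: [2, 6, 1, 0, 7, 5, 3, 4]

Derivation:
After 1 (reverse(4, 5)): [0, 5, 1, 4, 3, 7, 2, 6]
After 2 (swap(5, 4)): [0, 5, 1, 4, 7, 3, 2, 6]
After 3 (reverse(4, 5)): [0, 5, 1, 4, 3, 7, 2, 6]
After 4 (swap(0, 1)): [5, 0, 1, 4, 3, 7, 2, 6]
After 5 (swap(7, 1)): [5, 6, 1, 4, 3, 7, 2, 0]
After 6 (swap(6, 0)): [2, 6, 1, 4, 3, 7, 5, 0]
After 7 (swap(3, 7)): [2, 6, 1, 0, 3, 7, 5, 4]
After 8 (reverse(4, 5)): [2, 6, 1, 0, 7, 3, 5, 4]
After 9 (swap(6, 5)): [2, 6, 1, 0, 7, 5, 3, 4]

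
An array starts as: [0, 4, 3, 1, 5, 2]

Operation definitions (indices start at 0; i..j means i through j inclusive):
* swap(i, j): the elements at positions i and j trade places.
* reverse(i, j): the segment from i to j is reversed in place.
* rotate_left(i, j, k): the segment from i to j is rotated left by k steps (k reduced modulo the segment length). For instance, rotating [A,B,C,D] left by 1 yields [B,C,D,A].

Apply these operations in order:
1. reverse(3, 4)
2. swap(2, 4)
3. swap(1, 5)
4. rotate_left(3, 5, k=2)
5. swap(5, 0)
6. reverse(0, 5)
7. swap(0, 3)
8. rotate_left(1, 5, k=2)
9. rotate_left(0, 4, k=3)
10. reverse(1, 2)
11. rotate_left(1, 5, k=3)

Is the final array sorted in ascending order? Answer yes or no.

After 1 (reverse(3, 4)): [0, 4, 3, 5, 1, 2]
After 2 (swap(2, 4)): [0, 4, 1, 5, 3, 2]
After 3 (swap(1, 5)): [0, 2, 1, 5, 3, 4]
After 4 (rotate_left(3, 5, k=2)): [0, 2, 1, 4, 5, 3]
After 5 (swap(5, 0)): [3, 2, 1, 4, 5, 0]
After 6 (reverse(0, 5)): [0, 5, 4, 1, 2, 3]
After 7 (swap(0, 3)): [1, 5, 4, 0, 2, 3]
After 8 (rotate_left(1, 5, k=2)): [1, 0, 2, 3, 5, 4]
After 9 (rotate_left(0, 4, k=3)): [3, 5, 1, 0, 2, 4]
After 10 (reverse(1, 2)): [3, 1, 5, 0, 2, 4]
After 11 (rotate_left(1, 5, k=3)): [3, 2, 4, 1, 5, 0]

Answer: no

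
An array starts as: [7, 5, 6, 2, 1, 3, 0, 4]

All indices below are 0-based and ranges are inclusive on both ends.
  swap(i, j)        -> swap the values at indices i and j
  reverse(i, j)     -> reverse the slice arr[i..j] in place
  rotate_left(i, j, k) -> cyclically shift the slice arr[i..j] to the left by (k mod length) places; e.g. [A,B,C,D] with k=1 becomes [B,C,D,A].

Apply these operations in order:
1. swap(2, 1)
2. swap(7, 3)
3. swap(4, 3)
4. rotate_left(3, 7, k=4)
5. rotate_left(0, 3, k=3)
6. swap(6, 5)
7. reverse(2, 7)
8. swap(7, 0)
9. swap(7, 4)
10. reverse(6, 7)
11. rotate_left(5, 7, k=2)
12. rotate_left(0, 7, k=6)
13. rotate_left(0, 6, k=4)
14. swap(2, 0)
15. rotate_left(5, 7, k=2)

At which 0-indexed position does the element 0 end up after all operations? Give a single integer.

After 1 (swap(2, 1)): [7, 6, 5, 2, 1, 3, 0, 4]
After 2 (swap(7, 3)): [7, 6, 5, 4, 1, 3, 0, 2]
After 3 (swap(4, 3)): [7, 6, 5, 1, 4, 3, 0, 2]
After 4 (rotate_left(3, 7, k=4)): [7, 6, 5, 2, 1, 4, 3, 0]
After 5 (rotate_left(0, 3, k=3)): [2, 7, 6, 5, 1, 4, 3, 0]
After 6 (swap(6, 5)): [2, 7, 6, 5, 1, 3, 4, 0]
After 7 (reverse(2, 7)): [2, 7, 0, 4, 3, 1, 5, 6]
After 8 (swap(7, 0)): [6, 7, 0, 4, 3, 1, 5, 2]
After 9 (swap(7, 4)): [6, 7, 0, 4, 2, 1, 5, 3]
After 10 (reverse(6, 7)): [6, 7, 0, 4, 2, 1, 3, 5]
After 11 (rotate_left(5, 7, k=2)): [6, 7, 0, 4, 2, 5, 1, 3]
After 12 (rotate_left(0, 7, k=6)): [1, 3, 6, 7, 0, 4, 2, 5]
After 13 (rotate_left(0, 6, k=4)): [0, 4, 2, 1, 3, 6, 7, 5]
After 14 (swap(2, 0)): [2, 4, 0, 1, 3, 6, 7, 5]
After 15 (rotate_left(5, 7, k=2)): [2, 4, 0, 1, 3, 5, 6, 7]

Answer: 2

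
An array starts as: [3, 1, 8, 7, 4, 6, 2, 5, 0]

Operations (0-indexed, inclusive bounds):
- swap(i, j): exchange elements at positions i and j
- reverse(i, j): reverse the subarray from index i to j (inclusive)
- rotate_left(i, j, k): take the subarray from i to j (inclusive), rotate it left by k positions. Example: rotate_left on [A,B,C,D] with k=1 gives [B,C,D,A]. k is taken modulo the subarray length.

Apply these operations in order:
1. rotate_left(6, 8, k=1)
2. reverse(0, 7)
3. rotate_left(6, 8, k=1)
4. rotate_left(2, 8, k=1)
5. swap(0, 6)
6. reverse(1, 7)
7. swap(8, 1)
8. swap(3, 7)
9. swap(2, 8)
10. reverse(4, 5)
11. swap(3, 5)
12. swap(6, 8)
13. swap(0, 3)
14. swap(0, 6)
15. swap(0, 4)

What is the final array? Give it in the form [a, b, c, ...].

After 1 (rotate_left(6, 8, k=1)): [3, 1, 8, 7, 4, 6, 5, 0, 2]
After 2 (reverse(0, 7)): [0, 5, 6, 4, 7, 8, 1, 3, 2]
After 3 (rotate_left(6, 8, k=1)): [0, 5, 6, 4, 7, 8, 3, 2, 1]
After 4 (rotate_left(2, 8, k=1)): [0, 5, 4, 7, 8, 3, 2, 1, 6]
After 5 (swap(0, 6)): [2, 5, 4, 7, 8, 3, 0, 1, 6]
After 6 (reverse(1, 7)): [2, 1, 0, 3, 8, 7, 4, 5, 6]
After 7 (swap(8, 1)): [2, 6, 0, 3, 8, 7, 4, 5, 1]
After 8 (swap(3, 7)): [2, 6, 0, 5, 8, 7, 4, 3, 1]
After 9 (swap(2, 8)): [2, 6, 1, 5, 8, 7, 4, 3, 0]
After 10 (reverse(4, 5)): [2, 6, 1, 5, 7, 8, 4, 3, 0]
After 11 (swap(3, 5)): [2, 6, 1, 8, 7, 5, 4, 3, 0]
After 12 (swap(6, 8)): [2, 6, 1, 8, 7, 5, 0, 3, 4]
After 13 (swap(0, 3)): [8, 6, 1, 2, 7, 5, 0, 3, 4]
After 14 (swap(0, 6)): [0, 6, 1, 2, 7, 5, 8, 3, 4]
After 15 (swap(0, 4)): [7, 6, 1, 2, 0, 5, 8, 3, 4]

Answer: [7, 6, 1, 2, 0, 5, 8, 3, 4]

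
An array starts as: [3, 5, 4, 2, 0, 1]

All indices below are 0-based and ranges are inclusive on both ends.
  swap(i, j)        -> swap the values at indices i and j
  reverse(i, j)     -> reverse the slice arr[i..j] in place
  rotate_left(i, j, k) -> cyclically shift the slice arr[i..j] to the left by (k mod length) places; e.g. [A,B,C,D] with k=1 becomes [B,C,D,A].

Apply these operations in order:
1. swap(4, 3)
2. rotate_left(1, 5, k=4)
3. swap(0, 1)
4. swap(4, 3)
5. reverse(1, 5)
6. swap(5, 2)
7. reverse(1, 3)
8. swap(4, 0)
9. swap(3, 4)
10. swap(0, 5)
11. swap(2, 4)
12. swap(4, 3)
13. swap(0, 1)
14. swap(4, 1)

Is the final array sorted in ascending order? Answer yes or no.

After 1 (swap(4, 3)): [3, 5, 4, 0, 2, 1]
After 2 (rotate_left(1, 5, k=4)): [3, 1, 5, 4, 0, 2]
After 3 (swap(0, 1)): [1, 3, 5, 4, 0, 2]
After 4 (swap(4, 3)): [1, 3, 5, 0, 4, 2]
After 5 (reverse(1, 5)): [1, 2, 4, 0, 5, 3]
After 6 (swap(5, 2)): [1, 2, 3, 0, 5, 4]
After 7 (reverse(1, 3)): [1, 0, 3, 2, 5, 4]
After 8 (swap(4, 0)): [5, 0, 3, 2, 1, 4]
After 9 (swap(3, 4)): [5, 0, 3, 1, 2, 4]
After 10 (swap(0, 5)): [4, 0, 3, 1, 2, 5]
After 11 (swap(2, 4)): [4, 0, 2, 1, 3, 5]
After 12 (swap(4, 3)): [4, 0, 2, 3, 1, 5]
After 13 (swap(0, 1)): [0, 4, 2, 3, 1, 5]
After 14 (swap(4, 1)): [0, 1, 2, 3, 4, 5]

Answer: yes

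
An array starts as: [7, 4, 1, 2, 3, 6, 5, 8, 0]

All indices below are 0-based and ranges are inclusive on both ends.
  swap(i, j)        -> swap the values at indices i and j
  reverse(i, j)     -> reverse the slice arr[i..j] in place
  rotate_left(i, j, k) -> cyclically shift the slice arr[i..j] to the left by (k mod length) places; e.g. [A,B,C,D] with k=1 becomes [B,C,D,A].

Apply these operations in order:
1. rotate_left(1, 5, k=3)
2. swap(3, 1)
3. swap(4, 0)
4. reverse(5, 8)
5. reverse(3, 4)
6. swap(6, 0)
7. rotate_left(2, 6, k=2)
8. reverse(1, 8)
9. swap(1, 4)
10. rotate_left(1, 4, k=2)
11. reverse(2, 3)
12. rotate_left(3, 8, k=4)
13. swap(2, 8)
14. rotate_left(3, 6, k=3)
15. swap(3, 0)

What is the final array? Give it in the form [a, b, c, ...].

After 1 (rotate_left(1, 5, k=3)): [7, 3, 6, 4, 1, 2, 5, 8, 0]
After 2 (swap(3, 1)): [7, 4, 6, 3, 1, 2, 5, 8, 0]
After 3 (swap(4, 0)): [1, 4, 6, 3, 7, 2, 5, 8, 0]
After 4 (reverse(5, 8)): [1, 4, 6, 3, 7, 0, 8, 5, 2]
After 5 (reverse(3, 4)): [1, 4, 6, 7, 3, 0, 8, 5, 2]
After 6 (swap(6, 0)): [8, 4, 6, 7, 3, 0, 1, 5, 2]
After 7 (rotate_left(2, 6, k=2)): [8, 4, 3, 0, 1, 6, 7, 5, 2]
After 8 (reverse(1, 8)): [8, 2, 5, 7, 6, 1, 0, 3, 4]
After 9 (swap(1, 4)): [8, 6, 5, 7, 2, 1, 0, 3, 4]
After 10 (rotate_left(1, 4, k=2)): [8, 7, 2, 6, 5, 1, 0, 3, 4]
After 11 (reverse(2, 3)): [8, 7, 6, 2, 5, 1, 0, 3, 4]
After 12 (rotate_left(3, 8, k=4)): [8, 7, 6, 3, 4, 2, 5, 1, 0]
After 13 (swap(2, 8)): [8, 7, 0, 3, 4, 2, 5, 1, 6]
After 14 (rotate_left(3, 6, k=3)): [8, 7, 0, 5, 3, 4, 2, 1, 6]
After 15 (swap(3, 0)): [5, 7, 0, 8, 3, 4, 2, 1, 6]

Answer: [5, 7, 0, 8, 3, 4, 2, 1, 6]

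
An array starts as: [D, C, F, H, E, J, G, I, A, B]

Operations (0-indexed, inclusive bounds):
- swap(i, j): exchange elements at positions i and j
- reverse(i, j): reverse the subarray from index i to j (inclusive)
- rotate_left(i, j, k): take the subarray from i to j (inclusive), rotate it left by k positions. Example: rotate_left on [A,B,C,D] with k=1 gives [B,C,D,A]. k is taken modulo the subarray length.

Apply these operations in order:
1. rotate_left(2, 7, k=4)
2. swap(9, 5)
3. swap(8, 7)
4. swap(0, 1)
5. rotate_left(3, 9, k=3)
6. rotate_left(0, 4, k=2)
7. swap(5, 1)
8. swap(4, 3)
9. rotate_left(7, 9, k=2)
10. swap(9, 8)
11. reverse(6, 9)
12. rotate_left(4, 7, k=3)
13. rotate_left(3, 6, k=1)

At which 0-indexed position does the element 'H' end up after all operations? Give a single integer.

Answer: 9

Derivation:
After 1 (rotate_left(2, 7, k=4)): [D, C, G, I, F, H, E, J, A, B]
After 2 (swap(9, 5)): [D, C, G, I, F, B, E, J, A, H]
After 3 (swap(8, 7)): [D, C, G, I, F, B, E, A, J, H]
After 4 (swap(0, 1)): [C, D, G, I, F, B, E, A, J, H]
After 5 (rotate_left(3, 9, k=3)): [C, D, G, E, A, J, H, I, F, B]
After 6 (rotate_left(0, 4, k=2)): [G, E, A, C, D, J, H, I, F, B]
After 7 (swap(5, 1)): [G, J, A, C, D, E, H, I, F, B]
After 8 (swap(4, 3)): [G, J, A, D, C, E, H, I, F, B]
After 9 (rotate_left(7, 9, k=2)): [G, J, A, D, C, E, H, B, I, F]
After 10 (swap(9, 8)): [G, J, A, D, C, E, H, B, F, I]
After 11 (reverse(6, 9)): [G, J, A, D, C, E, I, F, B, H]
After 12 (rotate_left(4, 7, k=3)): [G, J, A, D, F, C, E, I, B, H]
After 13 (rotate_left(3, 6, k=1)): [G, J, A, F, C, E, D, I, B, H]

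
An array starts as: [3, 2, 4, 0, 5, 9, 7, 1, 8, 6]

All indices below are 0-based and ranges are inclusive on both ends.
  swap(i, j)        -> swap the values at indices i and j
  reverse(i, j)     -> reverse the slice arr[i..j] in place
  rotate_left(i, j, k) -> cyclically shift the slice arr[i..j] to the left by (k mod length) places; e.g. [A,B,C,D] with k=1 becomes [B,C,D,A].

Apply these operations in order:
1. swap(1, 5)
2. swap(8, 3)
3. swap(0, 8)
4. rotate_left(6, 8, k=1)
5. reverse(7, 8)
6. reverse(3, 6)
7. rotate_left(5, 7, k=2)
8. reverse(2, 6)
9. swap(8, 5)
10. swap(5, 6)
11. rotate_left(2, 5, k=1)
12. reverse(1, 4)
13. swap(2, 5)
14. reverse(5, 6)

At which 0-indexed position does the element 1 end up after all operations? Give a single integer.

After 1 (swap(1, 5)): [3, 9, 4, 0, 5, 2, 7, 1, 8, 6]
After 2 (swap(8, 3)): [3, 9, 4, 8, 5, 2, 7, 1, 0, 6]
After 3 (swap(0, 8)): [0, 9, 4, 8, 5, 2, 7, 1, 3, 6]
After 4 (rotate_left(6, 8, k=1)): [0, 9, 4, 8, 5, 2, 1, 3, 7, 6]
After 5 (reverse(7, 8)): [0, 9, 4, 8, 5, 2, 1, 7, 3, 6]
After 6 (reverse(3, 6)): [0, 9, 4, 1, 2, 5, 8, 7, 3, 6]
After 7 (rotate_left(5, 7, k=2)): [0, 9, 4, 1, 2, 7, 5, 8, 3, 6]
After 8 (reverse(2, 6)): [0, 9, 5, 7, 2, 1, 4, 8, 3, 6]
After 9 (swap(8, 5)): [0, 9, 5, 7, 2, 3, 4, 8, 1, 6]
After 10 (swap(5, 6)): [0, 9, 5, 7, 2, 4, 3, 8, 1, 6]
After 11 (rotate_left(2, 5, k=1)): [0, 9, 7, 2, 4, 5, 3, 8, 1, 6]
After 12 (reverse(1, 4)): [0, 4, 2, 7, 9, 5, 3, 8, 1, 6]
After 13 (swap(2, 5)): [0, 4, 5, 7, 9, 2, 3, 8, 1, 6]
After 14 (reverse(5, 6)): [0, 4, 5, 7, 9, 3, 2, 8, 1, 6]

Answer: 8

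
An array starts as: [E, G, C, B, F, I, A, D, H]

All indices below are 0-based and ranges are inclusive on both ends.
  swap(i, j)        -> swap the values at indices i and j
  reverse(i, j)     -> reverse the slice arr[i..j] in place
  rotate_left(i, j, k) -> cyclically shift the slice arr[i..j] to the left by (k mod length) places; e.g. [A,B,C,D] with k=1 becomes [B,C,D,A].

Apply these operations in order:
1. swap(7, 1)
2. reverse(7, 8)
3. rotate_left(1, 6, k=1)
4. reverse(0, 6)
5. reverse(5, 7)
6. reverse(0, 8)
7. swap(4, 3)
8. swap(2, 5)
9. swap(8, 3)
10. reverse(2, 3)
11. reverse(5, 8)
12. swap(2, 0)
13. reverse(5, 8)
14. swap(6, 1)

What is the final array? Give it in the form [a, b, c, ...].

After 1 (swap(7, 1)): [E, D, C, B, F, I, A, G, H]
After 2 (reverse(7, 8)): [E, D, C, B, F, I, A, H, G]
After 3 (rotate_left(1, 6, k=1)): [E, C, B, F, I, A, D, H, G]
After 4 (reverse(0, 6)): [D, A, I, F, B, C, E, H, G]
After 5 (reverse(5, 7)): [D, A, I, F, B, H, E, C, G]
After 6 (reverse(0, 8)): [G, C, E, H, B, F, I, A, D]
After 7 (swap(4, 3)): [G, C, E, B, H, F, I, A, D]
After 8 (swap(2, 5)): [G, C, F, B, H, E, I, A, D]
After 9 (swap(8, 3)): [G, C, F, D, H, E, I, A, B]
After 10 (reverse(2, 3)): [G, C, D, F, H, E, I, A, B]
After 11 (reverse(5, 8)): [G, C, D, F, H, B, A, I, E]
After 12 (swap(2, 0)): [D, C, G, F, H, B, A, I, E]
After 13 (reverse(5, 8)): [D, C, G, F, H, E, I, A, B]
After 14 (swap(6, 1)): [D, I, G, F, H, E, C, A, B]

Answer: [D, I, G, F, H, E, C, A, B]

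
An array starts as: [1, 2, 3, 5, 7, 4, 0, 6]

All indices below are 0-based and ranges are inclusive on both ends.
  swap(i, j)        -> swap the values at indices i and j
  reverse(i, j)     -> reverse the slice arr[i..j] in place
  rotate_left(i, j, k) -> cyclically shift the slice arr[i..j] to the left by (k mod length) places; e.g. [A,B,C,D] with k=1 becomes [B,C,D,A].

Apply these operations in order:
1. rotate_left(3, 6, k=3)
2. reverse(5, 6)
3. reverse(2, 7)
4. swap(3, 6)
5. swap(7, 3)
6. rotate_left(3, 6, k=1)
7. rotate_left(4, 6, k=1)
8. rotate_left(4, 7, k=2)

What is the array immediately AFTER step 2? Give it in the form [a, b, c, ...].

After 1 (rotate_left(3, 6, k=3)): [1, 2, 3, 0, 5, 7, 4, 6]
After 2 (reverse(5, 6)): [1, 2, 3, 0, 5, 4, 7, 6]

Answer: [1, 2, 3, 0, 5, 4, 7, 6]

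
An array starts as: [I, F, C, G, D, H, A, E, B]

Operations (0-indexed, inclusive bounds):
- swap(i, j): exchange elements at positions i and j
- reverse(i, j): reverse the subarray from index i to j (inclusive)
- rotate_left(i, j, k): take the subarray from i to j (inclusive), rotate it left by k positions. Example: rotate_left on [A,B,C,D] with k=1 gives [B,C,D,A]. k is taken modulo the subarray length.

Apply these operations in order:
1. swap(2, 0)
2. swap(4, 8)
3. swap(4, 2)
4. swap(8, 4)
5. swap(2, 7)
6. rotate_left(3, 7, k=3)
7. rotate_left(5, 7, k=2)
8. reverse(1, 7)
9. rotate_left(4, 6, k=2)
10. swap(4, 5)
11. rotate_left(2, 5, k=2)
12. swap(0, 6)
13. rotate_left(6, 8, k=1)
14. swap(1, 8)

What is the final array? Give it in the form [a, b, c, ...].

After 1 (swap(2, 0)): [C, F, I, G, D, H, A, E, B]
After 2 (swap(4, 8)): [C, F, I, G, B, H, A, E, D]
After 3 (swap(4, 2)): [C, F, B, G, I, H, A, E, D]
After 4 (swap(8, 4)): [C, F, B, G, D, H, A, E, I]
After 5 (swap(2, 7)): [C, F, E, G, D, H, A, B, I]
After 6 (rotate_left(3, 7, k=3)): [C, F, E, A, B, G, D, H, I]
After 7 (rotate_left(5, 7, k=2)): [C, F, E, A, B, H, G, D, I]
After 8 (reverse(1, 7)): [C, D, G, H, B, A, E, F, I]
After 9 (rotate_left(4, 6, k=2)): [C, D, G, H, E, B, A, F, I]
After 10 (swap(4, 5)): [C, D, G, H, B, E, A, F, I]
After 11 (rotate_left(2, 5, k=2)): [C, D, B, E, G, H, A, F, I]
After 12 (swap(0, 6)): [A, D, B, E, G, H, C, F, I]
After 13 (rotate_left(6, 8, k=1)): [A, D, B, E, G, H, F, I, C]
After 14 (swap(1, 8)): [A, C, B, E, G, H, F, I, D]

Answer: [A, C, B, E, G, H, F, I, D]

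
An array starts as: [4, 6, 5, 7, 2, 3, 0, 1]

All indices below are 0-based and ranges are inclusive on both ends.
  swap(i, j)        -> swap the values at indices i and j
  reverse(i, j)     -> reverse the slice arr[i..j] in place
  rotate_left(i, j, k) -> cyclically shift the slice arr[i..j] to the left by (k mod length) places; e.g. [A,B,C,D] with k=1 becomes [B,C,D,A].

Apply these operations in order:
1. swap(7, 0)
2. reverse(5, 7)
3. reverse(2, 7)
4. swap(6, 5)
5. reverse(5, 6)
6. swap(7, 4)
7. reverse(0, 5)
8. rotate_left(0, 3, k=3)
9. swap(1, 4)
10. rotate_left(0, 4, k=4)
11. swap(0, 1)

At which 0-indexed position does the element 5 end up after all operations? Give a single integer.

Answer: 3

Derivation:
After 1 (swap(7, 0)): [1, 6, 5, 7, 2, 3, 0, 4]
After 2 (reverse(5, 7)): [1, 6, 5, 7, 2, 4, 0, 3]
After 3 (reverse(2, 7)): [1, 6, 3, 0, 4, 2, 7, 5]
After 4 (swap(6, 5)): [1, 6, 3, 0, 4, 7, 2, 5]
After 5 (reverse(5, 6)): [1, 6, 3, 0, 4, 2, 7, 5]
After 6 (swap(7, 4)): [1, 6, 3, 0, 5, 2, 7, 4]
After 7 (reverse(0, 5)): [2, 5, 0, 3, 6, 1, 7, 4]
After 8 (rotate_left(0, 3, k=3)): [3, 2, 5, 0, 6, 1, 7, 4]
After 9 (swap(1, 4)): [3, 6, 5, 0, 2, 1, 7, 4]
After 10 (rotate_left(0, 4, k=4)): [2, 3, 6, 5, 0, 1, 7, 4]
After 11 (swap(0, 1)): [3, 2, 6, 5, 0, 1, 7, 4]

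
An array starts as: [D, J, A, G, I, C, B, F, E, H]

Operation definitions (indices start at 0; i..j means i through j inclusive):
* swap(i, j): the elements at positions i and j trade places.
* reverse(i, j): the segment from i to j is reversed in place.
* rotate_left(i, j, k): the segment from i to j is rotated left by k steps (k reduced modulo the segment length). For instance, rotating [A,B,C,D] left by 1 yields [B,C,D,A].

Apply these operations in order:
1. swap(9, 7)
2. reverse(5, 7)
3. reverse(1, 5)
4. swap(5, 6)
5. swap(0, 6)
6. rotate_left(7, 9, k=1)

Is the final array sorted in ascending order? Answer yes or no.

Answer: no

Derivation:
After 1 (swap(9, 7)): [D, J, A, G, I, C, B, H, E, F]
After 2 (reverse(5, 7)): [D, J, A, G, I, H, B, C, E, F]
After 3 (reverse(1, 5)): [D, H, I, G, A, J, B, C, E, F]
After 4 (swap(5, 6)): [D, H, I, G, A, B, J, C, E, F]
After 5 (swap(0, 6)): [J, H, I, G, A, B, D, C, E, F]
After 6 (rotate_left(7, 9, k=1)): [J, H, I, G, A, B, D, E, F, C]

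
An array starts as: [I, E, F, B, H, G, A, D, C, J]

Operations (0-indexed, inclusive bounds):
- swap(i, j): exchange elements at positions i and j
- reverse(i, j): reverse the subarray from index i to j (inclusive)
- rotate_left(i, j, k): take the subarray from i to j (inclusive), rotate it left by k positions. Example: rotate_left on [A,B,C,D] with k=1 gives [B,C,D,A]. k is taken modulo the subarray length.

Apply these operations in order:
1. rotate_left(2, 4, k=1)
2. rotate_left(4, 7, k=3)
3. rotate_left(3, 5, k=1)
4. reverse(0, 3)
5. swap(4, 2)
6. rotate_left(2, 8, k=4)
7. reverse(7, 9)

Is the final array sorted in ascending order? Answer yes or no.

After 1 (rotate_left(2, 4, k=1)): [I, E, B, H, F, G, A, D, C, J]
After 2 (rotate_left(4, 7, k=3)): [I, E, B, H, D, F, G, A, C, J]
After 3 (rotate_left(3, 5, k=1)): [I, E, B, D, F, H, G, A, C, J]
After 4 (reverse(0, 3)): [D, B, E, I, F, H, G, A, C, J]
After 5 (swap(4, 2)): [D, B, F, I, E, H, G, A, C, J]
After 6 (rotate_left(2, 8, k=4)): [D, B, G, A, C, F, I, E, H, J]
After 7 (reverse(7, 9)): [D, B, G, A, C, F, I, J, H, E]

Answer: no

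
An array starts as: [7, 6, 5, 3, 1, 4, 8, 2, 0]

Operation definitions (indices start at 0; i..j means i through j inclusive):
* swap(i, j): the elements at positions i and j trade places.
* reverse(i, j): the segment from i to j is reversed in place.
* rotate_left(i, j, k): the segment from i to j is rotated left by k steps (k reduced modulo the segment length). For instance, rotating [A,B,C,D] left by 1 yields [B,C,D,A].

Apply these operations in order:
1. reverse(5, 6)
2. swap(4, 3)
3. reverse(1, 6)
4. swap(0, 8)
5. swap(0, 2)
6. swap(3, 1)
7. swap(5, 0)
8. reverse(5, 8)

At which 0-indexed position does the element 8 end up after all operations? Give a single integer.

Answer: 8

Derivation:
After 1 (reverse(5, 6)): [7, 6, 5, 3, 1, 8, 4, 2, 0]
After 2 (swap(4, 3)): [7, 6, 5, 1, 3, 8, 4, 2, 0]
After 3 (reverse(1, 6)): [7, 4, 8, 3, 1, 5, 6, 2, 0]
After 4 (swap(0, 8)): [0, 4, 8, 3, 1, 5, 6, 2, 7]
After 5 (swap(0, 2)): [8, 4, 0, 3, 1, 5, 6, 2, 7]
After 6 (swap(3, 1)): [8, 3, 0, 4, 1, 5, 6, 2, 7]
After 7 (swap(5, 0)): [5, 3, 0, 4, 1, 8, 6, 2, 7]
After 8 (reverse(5, 8)): [5, 3, 0, 4, 1, 7, 2, 6, 8]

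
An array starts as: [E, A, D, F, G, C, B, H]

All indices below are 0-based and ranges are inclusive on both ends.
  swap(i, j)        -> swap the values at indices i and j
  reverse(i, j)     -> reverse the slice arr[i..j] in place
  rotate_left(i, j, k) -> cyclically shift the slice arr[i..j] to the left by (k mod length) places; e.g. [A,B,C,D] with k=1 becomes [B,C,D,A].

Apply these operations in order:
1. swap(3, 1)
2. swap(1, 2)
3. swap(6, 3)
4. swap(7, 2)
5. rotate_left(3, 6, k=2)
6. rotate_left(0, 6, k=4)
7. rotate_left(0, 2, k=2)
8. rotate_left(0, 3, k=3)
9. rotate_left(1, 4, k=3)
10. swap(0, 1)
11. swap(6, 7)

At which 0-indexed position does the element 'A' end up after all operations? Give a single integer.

After 1 (swap(3, 1)): [E, F, D, A, G, C, B, H]
After 2 (swap(1, 2)): [E, D, F, A, G, C, B, H]
After 3 (swap(6, 3)): [E, D, F, B, G, C, A, H]
After 4 (swap(7, 2)): [E, D, H, B, G, C, A, F]
After 5 (rotate_left(3, 6, k=2)): [E, D, H, C, A, B, G, F]
After 6 (rotate_left(0, 6, k=4)): [A, B, G, E, D, H, C, F]
After 7 (rotate_left(0, 2, k=2)): [G, A, B, E, D, H, C, F]
After 8 (rotate_left(0, 3, k=3)): [E, G, A, B, D, H, C, F]
After 9 (rotate_left(1, 4, k=3)): [E, D, G, A, B, H, C, F]
After 10 (swap(0, 1)): [D, E, G, A, B, H, C, F]
After 11 (swap(6, 7)): [D, E, G, A, B, H, F, C]

Answer: 3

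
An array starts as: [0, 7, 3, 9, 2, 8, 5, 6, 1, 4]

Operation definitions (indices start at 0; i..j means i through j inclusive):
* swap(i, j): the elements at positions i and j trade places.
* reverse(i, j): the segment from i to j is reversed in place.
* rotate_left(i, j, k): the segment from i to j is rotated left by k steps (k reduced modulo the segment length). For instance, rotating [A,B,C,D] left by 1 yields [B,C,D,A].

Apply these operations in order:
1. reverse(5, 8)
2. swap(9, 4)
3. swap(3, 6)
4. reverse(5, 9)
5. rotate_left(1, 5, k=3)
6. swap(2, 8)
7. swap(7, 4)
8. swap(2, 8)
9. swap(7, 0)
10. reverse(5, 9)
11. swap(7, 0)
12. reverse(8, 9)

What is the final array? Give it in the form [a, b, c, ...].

Answer: [0, 4, 2, 7, 5, 1, 9, 3, 6, 8]

Derivation:
After 1 (reverse(5, 8)): [0, 7, 3, 9, 2, 1, 6, 5, 8, 4]
After 2 (swap(9, 4)): [0, 7, 3, 9, 4, 1, 6, 5, 8, 2]
After 3 (swap(3, 6)): [0, 7, 3, 6, 4, 1, 9, 5, 8, 2]
After 4 (reverse(5, 9)): [0, 7, 3, 6, 4, 2, 8, 5, 9, 1]
After 5 (rotate_left(1, 5, k=3)): [0, 4, 2, 7, 3, 6, 8, 5, 9, 1]
After 6 (swap(2, 8)): [0, 4, 9, 7, 3, 6, 8, 5, 2, 1]
After 7 (swap(7, 4)): [0, 4, 9, 7, 5, 6, 8, 3, 2, 1]
After 8 (swap(2, 8)): [0, 4, 2, 7, 5, 6, 8, 3, 9, 1]
After 9 (swap(7, 0)): [3, 4, 2, 7, 5, 6, 8, 0, 9, 1]
After 10 (reverse(5, 9)): [3, 4, 2, 7, 5, 1, 9, 0, 8, 6]
After 11 (swap(7, 0)): [0, 4, 2, 7, 5, 1, 9, 3, 8, 6]
After 12 (reverse(8, 9)): [0, 4, 2, 7, 5, 1, 9, 3, 6, 8]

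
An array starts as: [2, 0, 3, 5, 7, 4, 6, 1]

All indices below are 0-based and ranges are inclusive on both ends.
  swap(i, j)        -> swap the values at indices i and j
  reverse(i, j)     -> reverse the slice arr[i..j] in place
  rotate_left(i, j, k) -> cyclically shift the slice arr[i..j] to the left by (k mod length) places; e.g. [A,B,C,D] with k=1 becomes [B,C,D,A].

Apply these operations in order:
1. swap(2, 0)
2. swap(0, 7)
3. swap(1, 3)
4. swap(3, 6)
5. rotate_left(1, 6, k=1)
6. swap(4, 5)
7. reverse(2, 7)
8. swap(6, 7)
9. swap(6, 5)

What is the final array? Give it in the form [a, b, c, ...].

After 1 (swap(2, 0)): [3, 0, 2, 5, 7, 4, 6, 1]
After 2 (swap(0, 7)): [1, 0, 2, 5, 7, 4, 6, 3]
After 3 (swap(1, 3)): [1, 5, 2, 0, 7, 4, 6, 3]
After 4 (swap(3, 6)): [1, 5, 2, 6, 7, 4, 0, 3]
After 5 (rotate_left(1, 6, k=1)): [1, 2, 6, 7, 4, 0, 5, 3]
After 6 (swap(4, 5)): [1, 2, 6, 7, 0, 4, 5, 3]
After 7 (reverse(2, 7)): [1, 2, 3, 5, 4, 0, 7, 6]
After 8 (swap(6, 7)): [1, 2, 3, 5, 4, 0, 6, 7]
After 9 (swap(6, 5)): [1, 2, 3, 5, 4, 6, 0, 7]

Answer: [1, 2, 3, 5, 4, 6, 0, 7]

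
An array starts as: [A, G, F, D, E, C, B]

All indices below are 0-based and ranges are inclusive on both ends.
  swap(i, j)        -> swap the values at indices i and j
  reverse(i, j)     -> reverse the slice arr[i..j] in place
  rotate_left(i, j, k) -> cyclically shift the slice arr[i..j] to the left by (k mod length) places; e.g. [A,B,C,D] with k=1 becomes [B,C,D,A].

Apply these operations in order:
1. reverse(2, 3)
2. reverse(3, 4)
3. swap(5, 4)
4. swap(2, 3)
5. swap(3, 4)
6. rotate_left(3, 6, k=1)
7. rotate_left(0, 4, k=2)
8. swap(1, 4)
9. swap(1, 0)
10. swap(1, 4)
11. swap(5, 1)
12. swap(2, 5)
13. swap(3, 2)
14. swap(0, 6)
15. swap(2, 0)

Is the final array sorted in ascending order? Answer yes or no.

After 1 (reverse(2, 3)): [A, G, D, F, E, C, B]
After 2 (reverse(3, 4)): [A, G, D, E, F, C, B]
After 3 (swap(5, 4)): [A, G, D, E, C, F, B]
After 4 (swap(2, 3)): [A, G, E, D, C, F, B]
After 5 (swap(3, 4)): [A, G, E, C, D, F, B]
After 6 (rotate_left(3, 6, k=1)): [A, G, E, D, F, B, C]
After 7 (rotate_left(0, 4, k=2)): [E, D, F, A, G, B, C]
After 8 (swap(1, 4)): [E, G, F, A, D, B, C]
After 9 (swap(1, 0)): [G, E, F, A, D, B, C]
After 10 (swap(1, 4)): [G, D, F, A, E, B, C]
After 11 (swap(5, 1)): [G, B, F, A, E, D, C]
After 12 (swap(2, 5)): [G, B, D, A, E, F, C]
After 13 (swap(3, 2)): [G, B, A, D, E, F, C]
After 14 (swap(0, 6)): [C, B, A, D, E, F, G]
After 15 (swap(2, 0)): [A, B, C, D, E, F, G]

Answer: yes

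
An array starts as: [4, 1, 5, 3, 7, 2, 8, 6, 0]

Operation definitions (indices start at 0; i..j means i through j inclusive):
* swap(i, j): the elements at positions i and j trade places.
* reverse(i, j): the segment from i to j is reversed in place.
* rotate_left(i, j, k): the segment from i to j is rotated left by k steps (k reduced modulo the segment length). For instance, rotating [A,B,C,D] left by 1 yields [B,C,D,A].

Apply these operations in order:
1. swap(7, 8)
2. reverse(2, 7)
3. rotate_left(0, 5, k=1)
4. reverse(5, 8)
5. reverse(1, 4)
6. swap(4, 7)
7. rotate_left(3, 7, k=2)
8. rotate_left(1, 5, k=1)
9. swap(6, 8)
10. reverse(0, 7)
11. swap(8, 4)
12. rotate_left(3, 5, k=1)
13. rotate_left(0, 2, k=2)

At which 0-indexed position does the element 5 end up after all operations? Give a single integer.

After 1 (swap(7, 8)): [4, 1, 5, 3, 7, 2, 8, 0, 6]
After 2 (reverse(2, 7)): [4, 1, 0, 8, 2, 7, 3, 5, 6]
After 3 (rotate_left(0, 5, k=1)): [1, 0, 8, 2, 7, 4, 3, 5, 6]
After 4 (reverse(5, 8)): [1, 0, 8, 2, 7, 6, 5, 3, 4]
After 5 (reverse(1, 4)): [1, 7, 2, 8, 0, 6, 5, 3, 4]
After 6 (swap(4, 7)): [1, 7, 2, 8, 3, 6, 5, 0, 4]
After 7 (rotate_left(3, 7, k=2)): [1, 7, 2, 6, 5, 0, 8, 3, 4]
After 8 (rotate_left(1, 5, k=1)): [1, 2, 6, 5, 0, 7, 8, 3, 4]
After 9 (swap(6, 8)): [1, 2, 6, 5, 0, 7, 4, 3, 8]
After 10 (reverse(0, 7)): [3, 4, 7, 0, 5, 6, 2, 1, 8]
After 11 (swap(8, 4)): [3, 4, 7, 0, 8, 6, 2, 1, 5]
After 12 (rotate_left(3, 5, k=1)): [3, 4, 7, 8, 6, 0, 2, 1, 5]
After 13 (rotate_left(0, 2, k=2)): [7, 3, 4, 8, 6, 0, 2, 1, 5]

Answer: 8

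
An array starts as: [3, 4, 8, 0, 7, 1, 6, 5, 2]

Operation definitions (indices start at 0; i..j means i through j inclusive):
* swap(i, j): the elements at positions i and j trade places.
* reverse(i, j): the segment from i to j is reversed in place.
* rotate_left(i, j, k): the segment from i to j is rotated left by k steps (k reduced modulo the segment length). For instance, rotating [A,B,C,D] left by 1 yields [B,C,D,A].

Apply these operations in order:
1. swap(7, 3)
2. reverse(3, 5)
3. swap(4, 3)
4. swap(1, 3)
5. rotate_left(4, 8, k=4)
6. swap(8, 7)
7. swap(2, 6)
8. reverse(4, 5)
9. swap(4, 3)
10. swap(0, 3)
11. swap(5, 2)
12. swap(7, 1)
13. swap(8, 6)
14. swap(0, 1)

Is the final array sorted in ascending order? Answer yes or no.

Answer: yes

Derivation:
After 1 (swap(7, 3)): [3, 4, 8, 5, 7, 1, 6, 0, 2]
After 2 (reverse(3, 5)): [3, 4, 8, 1, 7, 5, 6, 0, 2]
After 3 (swap(4, 3)): [3, 4, 8, 7, 1, 5, 6, 0, 2]
After 4 (swap(1, 3)): [3, 7, 8, 4, 1, 5, 6, 0, 2]
After 5 (rotate_left(4, 8, k=4)): [3, 7, 8, 4, 2, 1, 5, 6, 0]
After 6 (swap(8, 7)): [3, 7, 8, 4, 2, 1, 5, 0, 6]
After 7 (swap(2, 6)): [3, 7, 5, 4, 2, 1, 8, 0, 6]
After 8 (reverse(4, 5)): [3, 7, 5, 4, 1, 2, 8, 0, 6]
After 9 (swap(4, 3)): [3, 7, 5, 1, 4, 2, 8, 0, 6]
After 10 (swap(0, 3)): [1, 7, 5, 3, 4, 2, 8, 0, 6]
After 11 (swap(5, 2)): [1, 7, 2, 3, 4, 5, 8, 0, 6]
After 12 (swap(7, 1)): [1, 0, 2, 3, 4, 5, 8, 7, 6]
After 13 (swap(8, 6)): [1, 0, 2, 3, 4, 5, 6, 7, 8]
After 14 (swap(0, 1)): [0, 1, 2, 3, 4, 5, 6, 7, 8]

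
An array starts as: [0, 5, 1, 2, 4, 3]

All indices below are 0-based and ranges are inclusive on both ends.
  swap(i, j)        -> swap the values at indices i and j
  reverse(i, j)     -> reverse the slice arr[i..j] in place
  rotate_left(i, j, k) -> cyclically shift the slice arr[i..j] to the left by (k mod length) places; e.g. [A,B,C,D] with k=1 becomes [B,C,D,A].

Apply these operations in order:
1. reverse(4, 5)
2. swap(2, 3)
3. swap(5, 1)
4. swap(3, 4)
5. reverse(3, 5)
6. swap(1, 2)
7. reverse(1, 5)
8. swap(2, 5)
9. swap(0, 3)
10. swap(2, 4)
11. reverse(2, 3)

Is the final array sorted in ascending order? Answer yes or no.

After 1 (reverse(4, 5)): [0, 5, 1, 2, 3, 4]
After 2 (swap(2, 3)): [0, 5, 2, 1, 3, 4]
After 3 (swap(5, 1)): [0, 4, 2, 1, 3, 5]
After 4 (swap(3, 4)): [0, 4, 2, 3, 1, 5]
After 5 (reverse(3, 5)): [0, 4, 2, 5, 1, 3]
After 6 (swap(1, 2)): [0, 2, 4, 5, 1, 3]
After 7 (reverse(1, 5)): [0, 3, 1, 5, 4, 2]
After 8 (swap(2, 5)): [0, 3, 2, 5, 4, 1]
After 9 (swap(0, 3)): [5, 3, 2, 0, 4, 1]
After 10 (swap(2, 4)): [5, 3, 4, 0, 2, 1]
After 11 (reverse(2, 3)): [5, 3, 0, 4, 2, 1]

Answer: no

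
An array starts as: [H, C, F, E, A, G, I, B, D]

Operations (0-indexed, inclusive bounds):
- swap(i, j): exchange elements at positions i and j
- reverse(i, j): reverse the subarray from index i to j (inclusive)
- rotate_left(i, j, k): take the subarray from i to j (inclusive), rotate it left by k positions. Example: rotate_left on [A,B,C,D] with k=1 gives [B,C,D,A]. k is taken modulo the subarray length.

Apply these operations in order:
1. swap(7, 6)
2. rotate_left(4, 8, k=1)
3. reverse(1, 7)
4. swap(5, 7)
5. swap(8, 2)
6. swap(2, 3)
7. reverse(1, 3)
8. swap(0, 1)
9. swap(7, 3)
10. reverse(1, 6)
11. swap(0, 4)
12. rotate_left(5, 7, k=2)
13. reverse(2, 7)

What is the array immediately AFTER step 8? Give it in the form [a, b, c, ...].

Answer: [A, H, B, D, G, C, F, E, I]

Derivation:
After 1 (swap(7, 6)): [H, C, F, E, A, G, B, I, D]
After 2 (rotate_left(4, 8, k=1)): [H, C, F, E, G, B, I, D, A]
After 3 (reverse(1, 7)): [H, D, I, B, G, E, F, C, A]
After 4 (swap(5, 7)): [H, D, I, B, G, C, F, E, A]
After 5 (swap(8, 2)): [H, D, A, B, G, C, F, E, I]
After 6 (swap(2, 3)): [H, D, B, A, G, C, F, E, I]
After 7 (reverse(1, 3)): [H, A, B, D, G, C, F, E, I]
After 8 (swap(0, 1)): [A, H, B, D, G, C, F, E, I]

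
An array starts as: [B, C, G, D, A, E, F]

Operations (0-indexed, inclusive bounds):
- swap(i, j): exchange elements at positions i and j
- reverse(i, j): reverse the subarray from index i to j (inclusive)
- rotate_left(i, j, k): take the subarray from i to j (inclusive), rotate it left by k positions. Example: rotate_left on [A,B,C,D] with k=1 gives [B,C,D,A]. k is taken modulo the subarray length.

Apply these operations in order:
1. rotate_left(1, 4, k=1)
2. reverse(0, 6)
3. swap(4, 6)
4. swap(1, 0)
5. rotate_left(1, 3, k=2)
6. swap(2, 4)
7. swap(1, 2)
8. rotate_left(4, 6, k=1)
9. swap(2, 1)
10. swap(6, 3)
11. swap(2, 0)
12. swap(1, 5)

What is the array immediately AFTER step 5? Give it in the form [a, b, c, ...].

After 1 (rotate_left(1, 4, k=1)): [B, G, D, A, C, E, F]
After 2 (reverse(0, 6)): [F, E, C, A, D, G, B]
After 3 (swap(4, 6)): [F, E, C, A, B, G, D]
After 4 (swap(1, 0)): [E, F, C, A, B, G, D]
After 5 (rotate_left(1, 3, k=2)): [E, A, F, C, B, G, D]

Answer: [E, A, F, C, B, G, D]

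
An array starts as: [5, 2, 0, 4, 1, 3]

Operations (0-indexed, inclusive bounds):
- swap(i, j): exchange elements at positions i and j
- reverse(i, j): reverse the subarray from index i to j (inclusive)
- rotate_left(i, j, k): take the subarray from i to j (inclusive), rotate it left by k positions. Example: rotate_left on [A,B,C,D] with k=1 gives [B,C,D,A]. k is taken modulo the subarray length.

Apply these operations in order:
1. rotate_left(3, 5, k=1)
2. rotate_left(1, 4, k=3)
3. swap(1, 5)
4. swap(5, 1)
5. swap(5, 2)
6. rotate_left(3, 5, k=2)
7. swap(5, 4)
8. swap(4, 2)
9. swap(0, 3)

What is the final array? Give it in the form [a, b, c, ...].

Answer: [2, 3, 1, 5, 4, 0]

Derivation:
After 1 (rotate_left(3, 5, k=1)): [5, 2, 0, 1, 3, 4]
After 2 (rotate_left(1, 4, k=3)): [5, 3, 2, 0, 1, 4]
After 3 (swap(1, 5)): [5, 4, 2, 0, 1, 3]
After 4 (swap(5, 1)): [5, 3, 2, 0, 1, 4]
After 5 (swap(5, 2)): [5, 3, 4, 0, 1, 2]
After 6 (rotate_left(3, 5, k=2)): [5, 3, 4, 2, 0, 1]
After 7 (swap(5, 4)): [5, 3, 4, 2, 1, 0]
After 8 (swap(4, 2)): [5, 3, 1, 2, 4, 0]
After 9 (swap(0, 3)): [2, 3, 1, 5, 4, 0]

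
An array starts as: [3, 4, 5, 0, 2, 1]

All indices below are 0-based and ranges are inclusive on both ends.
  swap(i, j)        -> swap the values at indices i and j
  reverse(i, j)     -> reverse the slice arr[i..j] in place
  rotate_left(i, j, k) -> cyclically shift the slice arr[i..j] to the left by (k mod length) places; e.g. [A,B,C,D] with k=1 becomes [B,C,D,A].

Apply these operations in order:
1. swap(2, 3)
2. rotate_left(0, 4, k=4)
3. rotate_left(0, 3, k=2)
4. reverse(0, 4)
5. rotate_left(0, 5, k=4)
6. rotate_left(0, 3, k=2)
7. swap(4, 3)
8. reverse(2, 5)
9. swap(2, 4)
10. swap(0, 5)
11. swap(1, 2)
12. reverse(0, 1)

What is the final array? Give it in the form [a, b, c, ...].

Answer: [2, 4, 3, 1, 0, 5]

Derivation:
After 1 (swap(2, 3)): [3, 4, 0, 5, 2, 1]
After 2 (rotate_left(0, 4, k=4)): [2, 3, 4, 0, 5, 1]
After 3 (rotate_left(0, 3, k=2)): [4, 0, 2, 3, 5, 1]
After 4 (reverse(0, 4)): [5, 3, 2, 0, 4, 1]
After 5 (rotate_left(0, 5, k=4)): [4, 1, 5, 3, 2, 0]
After 6 (rotate_left(0, 3, k=2)): [5, 3, 4, 1, 2, 0]
After 7 (swap(4, 3)): [5, 3, 4, 2, 1, 0]
After 8 (reverse(2, 5)): [5, 3, 0, 1, 2, 4]
After 9 (swap(2, 4)): [5, 3, 2, 1, 0, 4]
After 10 (swap(0, 5)): [4, 3, 2, 1, 0, 5]
After 11 (swap(1, 2)): [4, 2, 3, 1, 0, 5]
After 12 (reverse(0, 1)): [2, 4, 3, 1, 0, 5]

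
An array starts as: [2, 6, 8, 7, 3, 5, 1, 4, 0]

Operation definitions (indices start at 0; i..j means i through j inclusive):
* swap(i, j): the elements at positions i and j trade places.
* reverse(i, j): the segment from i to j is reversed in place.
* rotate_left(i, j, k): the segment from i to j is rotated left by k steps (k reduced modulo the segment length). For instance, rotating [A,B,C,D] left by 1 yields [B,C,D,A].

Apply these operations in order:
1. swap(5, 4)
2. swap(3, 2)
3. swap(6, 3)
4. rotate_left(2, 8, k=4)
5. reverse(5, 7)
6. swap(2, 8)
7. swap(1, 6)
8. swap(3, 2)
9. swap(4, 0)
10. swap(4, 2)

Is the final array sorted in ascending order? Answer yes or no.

Answer: yes

Derivation:
After 1 (swap(5, 4)): [2, 6, 8, 7, 5, 3, 1, 4, 0]
After 2 (swap(3, 2)): [2, 6, 7, 8, 5, 3, 1, 4, 0]
After 3 (swap(6, 3)): [2, 6, 7, 1, 5, 3, 8, 4, 0]
After 4 (rotate_left(2, 8, k=4)): [2, 6, 8, 4, 0, 7, 1, 5, 3]
After 5 (reverse(5, 7)): [2, 6, 8, 4, 0, 5, 1, 7, 3]
After 6 (swap(2, 8)): [2, 6, 3, 4, 0, 5, 1, 7, 8]
After 7 (swap(1, 6)): [2, 1, 3, 4, 0, 5, 6, 7, 8]
After 8 (swap(3, 2)): [2, 1, 4, 3, 0, 5, 6, 7, 8]
After 9 (swap(4, 0)): [0, 1, 4, 3, 2, 5, 6, 7, 8]
After 10 (swap(4, 2)): [0, 1, 2, 3, 4, 5, 6, 7, 8]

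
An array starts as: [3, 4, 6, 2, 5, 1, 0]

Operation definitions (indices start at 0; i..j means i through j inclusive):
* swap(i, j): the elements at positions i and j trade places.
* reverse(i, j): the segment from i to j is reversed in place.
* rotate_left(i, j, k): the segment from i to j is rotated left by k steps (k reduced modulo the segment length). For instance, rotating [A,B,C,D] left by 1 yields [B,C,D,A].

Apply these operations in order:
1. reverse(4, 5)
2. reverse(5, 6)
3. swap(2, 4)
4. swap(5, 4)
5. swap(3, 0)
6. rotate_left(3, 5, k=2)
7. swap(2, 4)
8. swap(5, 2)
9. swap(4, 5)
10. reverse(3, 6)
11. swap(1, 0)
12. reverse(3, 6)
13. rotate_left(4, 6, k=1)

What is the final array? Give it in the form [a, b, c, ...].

After 1 (reverse(4, 5)): [3, 4, 6, 2, 1, 5, 0]
After 2 (reverse(5, 6)): [3, 4, 6, 2, 1, 0, 5]
After 3 (swap(2, 4)): [3, 4, 1, 2, 6, 0, 5]
After 4 (swap(5, 4)): [3, 4, 1, 2, 0, 6, 5]
After 5 (swap(3, 0)): [2, 4, 1, 3, 0, 6, 5]
After 6 (rotate_left(3, 5, k=2)): [2, 4, 1, 6, 3, 0, 5]
After 7 (swap(2, 4)): [2, 4, 3, 6, 1, 0, 5]
After 8 (swap(5, 2)): [2, 4, 0, 6, 1, 3, 5]
After 9 (swap(4, 5)): [2, 4, 0, 6, 3, 1, 5]
After 10 (reverse(3, 6)): [2, 4, 0, 5, 1, 3, 6]
After 11 (swap(1, 0)): [4, 2, 0, 5, 1, 3, 6]
After 12 (reverse(3, 6)): [4, 2, 0, 6, 3, 1, 5]
After 13 (rotate_left(4, 6, k=1)): [4, 2, 0, 6, 1, 5, 3]

Answer: [4, 2, 0, 6, 1, 5, 3]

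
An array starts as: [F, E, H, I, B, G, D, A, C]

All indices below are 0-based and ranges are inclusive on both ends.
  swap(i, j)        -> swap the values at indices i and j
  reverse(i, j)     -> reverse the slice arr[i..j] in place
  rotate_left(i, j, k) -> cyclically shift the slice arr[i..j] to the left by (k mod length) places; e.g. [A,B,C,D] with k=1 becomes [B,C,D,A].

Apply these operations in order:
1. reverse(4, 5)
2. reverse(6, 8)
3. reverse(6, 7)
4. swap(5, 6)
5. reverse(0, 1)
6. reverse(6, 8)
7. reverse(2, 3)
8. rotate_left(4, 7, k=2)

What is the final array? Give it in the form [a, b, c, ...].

Answer: [E, F, I, H, D, C, G, A, B]

Derivation:
After 1 (reverse(4, 5)): [F, E, H, I, G, B, D, A, C]
After 2 (reverse(6, 8)): [F, E, H, I, G, B, C, A, D]
After 3 (reverse(6, 7)): [F, E, H, I, G, B, A, C, D]
After 4 (swap(5, 6)): [F, E, H, I, G, A, B, C, D]
After 5 (reverse(0, 1)): [E, F, H, I, G, A, B, C, D]
After 6 (reverse(6, 8)): [E, F, H, I, G, A, D, C, B]
After 7 (reverse(2, 3)): [E, F, I, H, G, A, D, C, B]
After 8 (rotate_left(4, 7, k=2)): [E, F, I, H, D, C, G, A, B]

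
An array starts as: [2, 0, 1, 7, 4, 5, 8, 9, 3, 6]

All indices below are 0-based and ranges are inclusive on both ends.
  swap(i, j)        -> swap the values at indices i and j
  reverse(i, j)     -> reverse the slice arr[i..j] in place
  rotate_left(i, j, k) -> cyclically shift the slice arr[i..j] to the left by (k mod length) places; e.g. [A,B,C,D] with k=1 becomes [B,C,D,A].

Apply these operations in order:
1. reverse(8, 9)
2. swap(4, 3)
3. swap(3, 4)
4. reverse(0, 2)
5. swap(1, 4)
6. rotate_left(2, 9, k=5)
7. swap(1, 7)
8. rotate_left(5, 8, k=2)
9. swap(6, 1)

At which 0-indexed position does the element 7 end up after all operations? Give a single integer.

Answer: 8

Derivation:
After 1 (reverse(8, 9)): [2, 0, 1, 7, 4, 5, 8, 9, 6, 3]
After 2 (swap(4, 3)): [2, 0, 1, 4, 7, 5, 8, 9, 6, 3]
After 3 (swap(3, 4)): [2, 0, 1, 7, 4, 5, 8, 9, 6, 3]
After 4 (reverse(0, 2)): [1, 0, 2, 7, 4, 5, 8, 9, 6, 3]
After 5 (swap(1, 4)): [1, 4, 2, 7, 0, 5, 8, 9, 6, 3]
After 6 (rotate_left(2, 9, k=5)): [1, 4, 9, 6, 3, 2, 7, 0, 5, 8]
After 7 (swap(1, 7)): [1, 0, 9, 6, 3, 2, 7, 4, 5, 8]
After 8 (rotate_left(5, 8, k=2)): [1, 0, 9, 6, 3, 4, 5, 2, 7, 8]
After 9 (swap(6, 1)): [1, 5, 9, 6, 3, 4, 0, 2, 7, 8]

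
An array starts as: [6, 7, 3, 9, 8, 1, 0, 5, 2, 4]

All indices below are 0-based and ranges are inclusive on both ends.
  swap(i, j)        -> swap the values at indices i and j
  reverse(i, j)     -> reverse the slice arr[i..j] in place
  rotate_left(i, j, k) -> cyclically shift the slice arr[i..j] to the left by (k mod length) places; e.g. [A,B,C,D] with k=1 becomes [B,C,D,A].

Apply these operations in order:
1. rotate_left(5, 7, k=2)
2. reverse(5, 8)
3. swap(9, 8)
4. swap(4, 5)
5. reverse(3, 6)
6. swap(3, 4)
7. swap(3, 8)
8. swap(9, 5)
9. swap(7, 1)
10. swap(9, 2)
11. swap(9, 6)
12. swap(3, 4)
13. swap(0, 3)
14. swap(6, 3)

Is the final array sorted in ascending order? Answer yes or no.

After 1 (rotate_left(5, 7, k=2)): [6, 7, 3, 9, 8, 5, 1, 0, 2, 4]
After 2 (reverse(5, 8)): [6, 7, 3, 9, 8, 2, 0, 1, 5, 4]
After 3 (swap(9, 8)): [6, 7, 3, 9, 8, 2, 0, 1, 4, 5]
After 4 (swap(4, 5)): [6, 7, 3, 9, 2, 8, 0, 1, 4, 5]
After 5 (reverse(3, 6)): [6, 7, 3, 0, 8, 2, 9, 1, 4, 5]
After 6 (swap(3, 4)): [6, 7, 3, 8, 0, 2, 9, 1, 4, 5]
After 7 (swap(3, 8)): [6, 7, 3, 4, 0, 2, 9, 1, 8, 5]
After 8 (swap(9, 5)): [6, 7, 3, 4, 0, 5, 9, 1, 8, 2]
After 9 (swap(7, 1)): [6, 1, 3, 4, 0, 5, 9, 7, 8, 2]
After 10 (swap(9, 2)): [6, 1, 2, 4, 0, 5, 9, 7, 8, 3]
After 11 (swap(9, 6)): [6, 1, 2, 4, 0, 5, 3, 7, 8, 9]
After 12 (swap(3, 4)): [6, 1, 2, 0, 4, 5, 3, 7, 8, 9]
After 13 (swap(0, 3)): [0, 1, 2, 6, 4, 5, 3, 7, 8, 9]
After 14 (swap(6, 3)): [0, 1, 2, 3, 4, 5, 6, 7, 8, 9]

Answer: yes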